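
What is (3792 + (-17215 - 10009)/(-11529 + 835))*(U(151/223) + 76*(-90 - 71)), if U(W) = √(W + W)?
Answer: -248261538896/5347 + 20289436*√67346/1192381 ≈ -4.6426e+7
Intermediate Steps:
U(W) = √2*√W (U(W) = √(2*W) = √2*√W)
(3792 + (-17215 - 10009)/(-11529 + 835))*(U(151/223) + 76*(-90 - 71)) = (3792 + (-17215 - 10009)/(-11529 + 835))*(√2*√(151/223) + 76*(-90 - 71)) = (3792 - 27224/(-10694))*(√2*√(151*(1/223)) + 76*(-161)) = (3792 - 27224*(-1/10694))*(√2*√(151/223) - 12236) = (3792 + 13612/5347)*(√2*(√33673/223) - 12236) = 20289436*(√67346/223 - 12236)/5347 = 20289436*(-12236 + √67346/223)/5347 = -248261538896/5347 + 20289436*√67346/1192381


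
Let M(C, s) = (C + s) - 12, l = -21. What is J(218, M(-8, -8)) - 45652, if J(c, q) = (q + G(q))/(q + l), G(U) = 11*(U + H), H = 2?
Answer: -2236634/49 ≈ -45646.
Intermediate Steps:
M(C, s) = -12 + C + s
G(U) = 22 + 11*U (G(U) = 11*(U + 2) = 11*(2 + U) = 22 + 11*U)
J(c, q) = (22 + 12*q)/(-21 + q) (J(c, q) = (q + (22 + 11*q))/(q - 21) = (22 + 12*q)/(-21 + q))
J(218, M(-8, -8)) - 45652 = 2*(11 + 6*(-12 - 8 - 8))/(-21 + (-12 - 8 - 8)) - 45652 = 2*(11 + 6*(-28))/(-21 - 28) - 45652 = 2*(11 - 168)/(-49) - 45652 = 2*(-1/49)*(-157) - 45652 = 314/49 - 45652 = -2236634/49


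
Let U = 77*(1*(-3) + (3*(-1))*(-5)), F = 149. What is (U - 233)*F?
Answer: 102959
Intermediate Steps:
U = 924 (U = 77*(-3 - 3*(-5)) = 77*(-3 + 15) = 77*12 = 924)
(U - 233)*F = (924 - 233)*149 = 691*149 = 102959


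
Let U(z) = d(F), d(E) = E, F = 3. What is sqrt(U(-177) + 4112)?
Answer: sqrt(4115) ≈ 64.148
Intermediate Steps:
U(z) = 3
sqrt(U(-177) + 4112) = sqrt(3 + 4112) = sqrt(4115)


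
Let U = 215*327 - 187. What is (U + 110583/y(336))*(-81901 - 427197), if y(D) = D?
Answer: -2008411210273/56 ≈ -3.5865e+10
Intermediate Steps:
U = 70118 (U = 70305 - 187 = 70118)
(U + 110583/y(336))*(-81901 - 427197) = (70118 + 110583/336)*(-81901 - 427197) = (70118 + 110583*(1/336))*(-509098) = (70118 + 36861/112)*(-509098) = (7890077/112)*(-509098) = -2008411210273/56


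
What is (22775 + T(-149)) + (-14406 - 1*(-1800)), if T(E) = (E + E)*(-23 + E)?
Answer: 61425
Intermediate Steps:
T(E) = 2*E*(-23 + E) (T(E) = (2*E)*(-23 + E) = 2*E*(-23 + E))
(22775 + T(-149)) + (-14406 - 1*(-1800)) = (22775 + 2*(-149)*(-23 - 149)) + (-14406 - 1*(-1800)) = (22775 + 2*(-149)*(-172)) + (-14406 + 1800) = (22775 + 51256) - 12606 = 74031 - 12606 = 61425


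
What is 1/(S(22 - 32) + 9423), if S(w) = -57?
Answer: 1/9366 ≈ 0.00010677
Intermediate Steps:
1/(S(22 - 32) + 9423) = 1/(-57 + 9423) = 1/9366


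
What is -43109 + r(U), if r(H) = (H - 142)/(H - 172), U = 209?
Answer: -1594966/37 ≈ -43107.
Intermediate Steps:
r(H) = (-142 + H)/(-172 + H)
-43109 + r(U) = -43109 + (-142 + 209)/(-172 + 209) = -43109 + 67/37 = -1594966/37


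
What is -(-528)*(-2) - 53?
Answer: -1109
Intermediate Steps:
-(-528)*(-2) - 53 = -44*24 - 53 = -1056 - 53 = -1109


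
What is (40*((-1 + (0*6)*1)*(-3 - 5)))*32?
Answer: 10240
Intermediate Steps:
(40*((-1 + (0*6)*1)*(-3 - 5)))*32 = (40*((-1 + 0*1)*(-8)))*32 = (40*((-1 + 0)*(-8)))*32 = (40*(-1*(-8)))*32 = (40*8)*32 = 320*32 = 10240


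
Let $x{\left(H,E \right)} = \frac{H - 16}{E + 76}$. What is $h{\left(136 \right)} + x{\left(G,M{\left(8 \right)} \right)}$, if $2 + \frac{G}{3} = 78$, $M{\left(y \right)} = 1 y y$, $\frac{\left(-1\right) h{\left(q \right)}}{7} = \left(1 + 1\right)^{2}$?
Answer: $- \frac{927}{35} \approx -26.486$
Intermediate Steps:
$h{\left(q \right)} = -28$ ($h{\left(q \right)} = - 7 \left(1 + 1\right)^{2} = - 7 \cdot 2^{2} = \left(-7\right) 4 = -28$)
$M{\left(y \right)} = y^{2}$ ($M{\left(y \right)} = y y = y^{2}$)
$G = 228$ ($G = -6 + 3 \cdot 78 = -6 + 234 = 228$)
$x{\left(H,E \right)} = \frac{-16 + H}{76 + E}$
$h{\left(136 \right)} + x{\left(G,M{\left(8 \right)} \right)} = -28 + \frac{-16 + 228}{76 + 8^{2}} = -28 + \frac{1}{76 + 64} \cdot 212 = -28 + \frac{1}{140} \cdot 212 = -28 + \frac{53}{35} = - \frac{927}{35}$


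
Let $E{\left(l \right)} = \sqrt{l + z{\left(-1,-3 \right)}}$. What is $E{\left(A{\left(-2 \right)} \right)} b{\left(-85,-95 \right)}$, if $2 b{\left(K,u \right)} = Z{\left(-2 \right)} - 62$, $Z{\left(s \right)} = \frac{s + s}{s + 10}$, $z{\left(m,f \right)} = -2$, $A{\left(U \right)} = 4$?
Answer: $- \frac{125 \sqrt{2}}{4} \approx -44.194$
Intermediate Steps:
$Z{\left(s \right)} = \frac{2 s}{10 + s}$
$b{\left(K,u \right)} = - \frac{125}{4}$ ($b{\left(K,u \right)} = \frac{2 \left(-2\right) \frac{1}{10 - 2} - 62}{2} = \frac{2 \left(-2\right) \frac{1}{8} - 62}{2} = \frac{- \frac{1}{2} - 62}{2} = \frac{1}{2} \left(- \frac{125}{2}\right) = - \frac{125}{4}$)
$E{\left(l \right)} = \sqrt{-2 + l}$ ($E{\left(l \right)} = \sqrt{l - 2} = \sqrt{-2 + l}$)
$E{\left(A{\left(-2 \right)} \right)} b{\left(-85,-95 \right)} = \sqrt{-2 + 4} \left(- \frac{125}{4}\right) = \sqrt{2} \left(- \frac{125}{4}\right) = - \frac{125 \sqrt{2}}{4}$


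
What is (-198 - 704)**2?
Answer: 813604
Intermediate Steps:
(-198 - 704)**2 = (-902)**2 = 813604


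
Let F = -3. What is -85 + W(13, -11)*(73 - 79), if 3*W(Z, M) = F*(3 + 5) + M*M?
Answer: -279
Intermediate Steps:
W(Z, M) = -8 + M**2/3 (W(Z, M) = (-3*(3 + 5) + M*M)/3 = (-3*8 + M**2)/3 = (-24 + M**2)/3 = -8 + M**2/3)
-85 + W(13, -11)*(73 - 79) = -85 + (-8 + (1/3)*(-11)**2)*(73 - 79) = -85 + (-8 + (1/3)*121)*(-6) = -85 + (-8 + 121/3)*(-6) = -85 + (97/3)*(-6) = -85 - 194 = -279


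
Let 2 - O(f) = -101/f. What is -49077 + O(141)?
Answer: -6919474/141 ≈ -49074.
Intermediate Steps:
O(f) = 2 + 101/f (O(f) = 2 - (-101)/f = 2 + 101/f)
-49077 + O(141) = -49077 + (2 + 101/141) = -49077 + 383/141 = -6919474/141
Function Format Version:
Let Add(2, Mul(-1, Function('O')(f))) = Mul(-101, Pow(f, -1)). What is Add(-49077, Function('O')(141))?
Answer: Rational(-6919474, 141) ≈ -49074.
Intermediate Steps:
Function('O')(f) = Add(2, Mul(101, Pow(f, -1))) (Function('O')(f) = Add(2, Mul(-1, Mul(-101, Pow(f, -1)))) = Add(2, Mul(101, Pow(f, -1))))
Add(-49077, Function('O')(141)) = Add(-49077, Add(2, Mul(101, Pow(141, -1)))) = Add(-49077, Add(2, Mul(101, Rational(1, 141)))) = Add(-49077, Add(2, Rational(101, 141))) = Add(-49077, Rational(383, 141)) = Rational(-6919474, 141)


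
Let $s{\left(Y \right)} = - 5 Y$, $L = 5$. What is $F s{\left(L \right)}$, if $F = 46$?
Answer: $-1150$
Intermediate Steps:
$F s{\left(L \right)} = 46 \left(\left(-5\right) 5\right) = 46 \left(-25\right) = -1150$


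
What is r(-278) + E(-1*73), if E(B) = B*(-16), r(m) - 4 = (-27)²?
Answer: 1901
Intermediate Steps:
r(m) = 733 (r(m) = 4 + (-27)² = 4 + 729 = 733)
E(B) = -16*B
r(-278) + E(-1*73) = 733 - (-16)*73 = 733 - 16*(-73) = 733 + 1168 = 1901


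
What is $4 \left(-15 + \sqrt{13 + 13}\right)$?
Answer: $-60 + 4 \sqrt{26} \approx -39.604$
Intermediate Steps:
$4 \left(-15 + \sqrt{13 + 13}\right) = 4 \left(-15 + \sqrt{26}\right) = -60 + 4 \sqrt{26}$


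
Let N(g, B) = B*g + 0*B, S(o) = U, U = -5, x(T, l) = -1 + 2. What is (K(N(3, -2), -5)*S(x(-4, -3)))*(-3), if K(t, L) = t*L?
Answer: 450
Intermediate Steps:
x(T, l) = 1
S(o) = -5
N(g, B) = B*g (N(g, B) = B*g + 0 = B*g)
K(t, L) = L*t
(K(N(3, -2), -5)*S(x(-4, -3)))*(-3) = (-(-10)*3*(-5))*(-3) = (-5*(-6)*(-5))*(-3) = (30*(-5))*(-3) = -150*(-3) = 450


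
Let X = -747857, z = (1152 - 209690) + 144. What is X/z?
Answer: 747857/208394 ≈ 3.5887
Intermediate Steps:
z = -208394 (z = -208538 + 144 = -208394)
X/z = -747857/(-208394) = -747857*(-1/208394) = 747857/208394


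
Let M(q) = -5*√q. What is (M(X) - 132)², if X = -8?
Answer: 17224 + 2640*I*√2 ≈ 17224.0 + 3733.5*I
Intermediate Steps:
(M(X) - 132)² = (-10*I*√2 - 132)² = (-132 - 10*I*√2)²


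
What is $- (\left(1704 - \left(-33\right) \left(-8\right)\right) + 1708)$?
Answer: $-3148$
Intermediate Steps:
$- (\left(1704 - \left(-33\right) \left(-8\right)\right) + 1708) = - (\left(1704 - 264\right) + 1708) = - (1440 + 1708) = \left(-1\right) 3148 = -3148$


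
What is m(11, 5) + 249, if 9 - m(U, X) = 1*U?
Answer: 247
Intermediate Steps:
m(U, X) = 9 - U
m(11, 5) + 249 = (9 - 1*11) + 249 = (9 - 11) + 249 = -2 + 249 = 247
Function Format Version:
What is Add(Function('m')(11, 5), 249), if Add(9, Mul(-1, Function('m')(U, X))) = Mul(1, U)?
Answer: 247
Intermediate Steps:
Function('m')(U, X) = Add(9, Mul(-1, U)) (Function('m')(U, X) = Add(9, Mul(-1, Mul(1, U))) = Add(9, Mul(-1, U)))
Add(Function('m')(11, 5), 249) = Add(Add(9, Mul(-1, 11)), 249) = Add(Add(9, -11), 249) = Add(-2, 249) = 247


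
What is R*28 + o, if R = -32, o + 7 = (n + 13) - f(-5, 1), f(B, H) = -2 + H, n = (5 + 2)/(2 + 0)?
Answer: -1771/2 ≈ -885.50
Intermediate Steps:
n = 7/2 ≈ 3.5000
o = 21/2 (o = -7 + ((7/2 + 13) - (-2 + 1)) = -7 + (33/2 - 1*(-1)) = -7 + (33/2 + 1) = -7 + 35/2 = 21/2 ≈ 10.500)
R*28 + o = -32*28 + 21/2 = -896 + 21/2 = -1771/2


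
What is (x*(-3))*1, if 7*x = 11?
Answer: -33/7 ≈ -4.7143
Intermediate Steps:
x = 11/7 (x = (⅐)*11 = 11/7 ≈ 1.5714)
(x*(-3))*1 = ((11/7)*(-3))*1 = -33/7*1 = -33/7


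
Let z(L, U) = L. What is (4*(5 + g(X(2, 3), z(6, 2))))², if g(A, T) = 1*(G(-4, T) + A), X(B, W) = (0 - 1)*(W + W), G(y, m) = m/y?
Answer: 100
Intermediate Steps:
X(B, W) = -2*W
g(A, T) = A - T/4 (g(A, T) = 1*(T/(-4) + A) = 1*(T*(-¼) + A) = 1*(-T/4 + A) = 1*(A - T/4) = A - T/4)
(4*(5 + g(X(2, 3), z(6, 2))))² = (4*(5 + (-2*3 - ¼*6)))² = (4*(5 + (-6 - 3/2)))² = (4*(5 - 15/2))² = (4*(-5/2))² = (-10)² = 100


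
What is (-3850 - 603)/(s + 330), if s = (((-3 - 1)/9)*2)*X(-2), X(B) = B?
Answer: -40077/2986 ≈ -13.422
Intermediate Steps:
s = 16/9 (s = (((-3 - 1)/9)*2)*(-2) = (-4*⅑*2)*(-2) = -4/9*2*(-2) = -8/9*(-2) = 16/9 ≈ 1.7778)
(-3850 - 603)/(s + 330) = (-3850 - 603)/(16/9 + 330) = -4453/2986/9 = -4453*9/2986 = -40077/2986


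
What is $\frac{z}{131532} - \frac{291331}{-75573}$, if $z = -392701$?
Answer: $\frac{2880585473}{3313422612} \approx 0.86937$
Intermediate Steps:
$\frac{z}{131532} - \frac{291331}{-75573} = - \frac{392701}{131532} - \frac{291331}{-75573} = \left(-392701\right) \frac{1}{131532} - - \frac{291331}{75573} = - \frac{392701}{131532} + \frac{291331}{75573} = \frac{2880585473}{3313422612}$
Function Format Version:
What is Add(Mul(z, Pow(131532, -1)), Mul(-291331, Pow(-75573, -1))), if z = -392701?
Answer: Rational(2880585473, 3313422612) ≈ 0.86937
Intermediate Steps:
Add(Mul(z, Pow(131532, -1)), Mul(-291331, Pow(-75573, -1))) = Add(Mul(-392701, Pow(131532, -1)), Mul(-291331, Pow(-75573, -1))) = Add(Mul(-392701, Rational(1, 131532)), Mul(-291331, Rational(-1, 75573))) = Add(Rational(-392701, 131532), Rational(291331, 75573)) = Rational(2880585473, 3313422612)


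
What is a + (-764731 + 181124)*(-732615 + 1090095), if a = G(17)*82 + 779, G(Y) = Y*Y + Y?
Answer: -208627804489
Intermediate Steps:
G(Y) = Y + Y² (G(Y) = Y² + Y = Y + Y²)
a = 25871 (a = (17*(1 + 17))*82 + 779 = (17*18)*82 + 779 = 306*82 + 779 = 25092 + 779 = 25871)
a + (-764731 + 181124)*(-732615 + 1090095) = 25871 + (-764731 + 181124)*(-732615 + 1090095) = 25871 - 583607*357480 = 25871 - 208627830360 = -208627804489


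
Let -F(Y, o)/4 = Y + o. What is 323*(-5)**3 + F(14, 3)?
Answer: -40443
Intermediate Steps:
F(Y, o) = -4*Y - 4*o (F(Y, o) = -4*(Y + o) = -4*Y - 4*o)
323*(-5)**3 + F(14, 3) = 323*(-5)**3 + (-4*14 - 4*3) = 323*(-125) + (-56 - 12) = -40375 - 68 = -40443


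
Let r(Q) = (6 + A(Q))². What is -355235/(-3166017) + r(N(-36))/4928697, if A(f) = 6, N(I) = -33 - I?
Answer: 194589065027/1733815387761 ≈ 0.11223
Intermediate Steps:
r(Q) = 144 (r(Q) = (6 + 6)² = 12² = 144)
-355235/(-3166017) + r(N(-36))/4928697 = -355235/(-3166017) + 144/4928697 = -355235*(-1/3166017) + 144*(1/4928697) = 355235/3166017 + 16/547633 = 194589065027/1733815387761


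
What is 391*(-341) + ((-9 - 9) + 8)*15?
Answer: -133481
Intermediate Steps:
391*(-341) + ((-9 - 9) + 8)*15 = -133331 + (-18 + 8)*15 = -133331 - 10*15 = -133331 - 150 = -133481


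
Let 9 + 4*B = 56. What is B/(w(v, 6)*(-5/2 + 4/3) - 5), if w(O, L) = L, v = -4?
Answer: -47/48 ≈ -0.97917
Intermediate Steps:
B = 47/4 (B = -9/4 + (¼)*56 = -9/4 + 14 = 47/4 ≈ 11.750)
B/(w(v, 6)*(-5/2 + 4/3) - 5) = 47/(4*(6*(-5/2 + 4/3) - 5)) = 47/(4*(6*(-7/6) - 5)) = 47/(4*(-7 - 5)) = (47/4)/(-12) = (47/4)*(-1/12) = -47/48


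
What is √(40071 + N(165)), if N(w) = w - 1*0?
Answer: 2*√10059 ≈ 200.59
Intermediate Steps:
N(w) = w (N(w) = w + 0 = w)
√(40071 + N(165)) = √(40071 + 165) = √40236 = 2*√10059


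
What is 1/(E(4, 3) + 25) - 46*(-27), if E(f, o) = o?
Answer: 34777/28 ≈ 1242.0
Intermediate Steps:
1/(E(4, 3) + 25) - 46*(-27) = 1/(3 + 25) - 46*(-27) = 1/28 + 1242 = 34777/28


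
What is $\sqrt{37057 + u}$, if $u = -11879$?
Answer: $\sqrt{25178} \approx 158.68$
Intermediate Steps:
$\sqrt{37057 + u} = \sqrt{37057 - 11879} = \sqrt{25178}$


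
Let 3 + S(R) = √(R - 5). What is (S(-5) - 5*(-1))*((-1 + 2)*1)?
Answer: 2 + I*√10 ≈ 2.0 + 3.1623*I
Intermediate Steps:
S(R) = -3 + √(-5 + R) (S(R) = -3 + √(R - 5) = -3 + √(-5 + R))
(S(-5) - 5*(-1))*((-1 + 2)*1) = ((-3 + √(-5 - 5)) - 5*(-1))*((-1 + 2)*1) = ((-3 + √(-10)) + 5)*(1*1) = ((-3 + I*√10) + 5)*1 = (2 + I*√10)*1 = 2 + I*√10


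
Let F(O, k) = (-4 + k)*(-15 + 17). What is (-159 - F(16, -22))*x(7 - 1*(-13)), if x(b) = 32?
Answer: -3424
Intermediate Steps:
F(O, k) = -8 + 2*k (F(O, k) = (-4 + k)*2 = -8 + 2*k)
(-159 - F(16, -22))*x(7 - 1*(-13)) = (-159 - (-8 + 2*(-22)))*32 = (-159 - (-8 - 44))*32 = (-159 - 1*(-52))*32 = (-159 + 52)*32 = -107*32 = -3424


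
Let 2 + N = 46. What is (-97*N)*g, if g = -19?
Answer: 81092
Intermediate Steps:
N = 44 (N = -2 + 46 = 44)
(-97*N)*g = -97*44*(-19) = -4268*(-19) = 81092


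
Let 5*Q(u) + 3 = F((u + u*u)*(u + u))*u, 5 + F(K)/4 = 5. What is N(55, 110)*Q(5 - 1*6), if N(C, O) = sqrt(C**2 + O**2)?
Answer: -33*sqrt(5) ≈ -73.790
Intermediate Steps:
F(K) = 0 (F(K) = -20 + 4*5 = -20 + 20 = 0)
Q(u) = -3/5 (Q(u) = -3/5 + (0*u)/5 = -3/5 + (1/5)*0 = -3/5 + 0 = -3/5)
N(55, 110)*Q(5 - 1*6) = sqrt(55**2 + 110**2)*(-3/5) = sqrt(3025 + 12100)*(-3/5) = sqrt(15125)*(-3/5) = (55*sqrt(5))*(-3/5) = -33*sqrt(5)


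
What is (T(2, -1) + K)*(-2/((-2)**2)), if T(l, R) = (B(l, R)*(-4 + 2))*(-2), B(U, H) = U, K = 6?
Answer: -7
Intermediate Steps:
T(l, R) = 4*l (T(l, R) = (l*(-4 + 2))*(-2) = (l*(-2))*(-2) = -2*l*(-2) = 4*l)
(T(2, -1) + K)*(-2/((-2)**2)) = (4*2 + 6)*(-2/((-2)**2)) = (8 + 6)*(-2/4) = 14*(-2*1/4) = 14*(-1/2) = -7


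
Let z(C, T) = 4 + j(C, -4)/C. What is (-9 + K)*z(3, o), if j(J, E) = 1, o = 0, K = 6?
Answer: -13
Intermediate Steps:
z(C, T) = 4 + 1/C
(-9 + K)*z(3, o) = (-9 + 6)*(4 + 1/3) = -3*(4 + ⅓) = -3*13/3 = -13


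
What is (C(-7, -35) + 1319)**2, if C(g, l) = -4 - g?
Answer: 1747684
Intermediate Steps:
(C(-7, -35) + 1319)**2 = ((-4 - 1*(-7)) + 1319)**2 = ((-4 + 7) + 1319)**2 = (3 + 1319)**2 = 1322**2 = 1747684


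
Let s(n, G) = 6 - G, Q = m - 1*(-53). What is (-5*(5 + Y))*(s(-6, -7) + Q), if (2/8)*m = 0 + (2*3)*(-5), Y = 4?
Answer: 2430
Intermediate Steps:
m = -120 (m = 4*(0 + (2*3)*(-5)) = 4*(0 + 6*(-5)) = 4*(0 - 30) = 4*(-30) = -120)
Q = -67 (Q = -120 - 1*(-53) = -120 + 53 = -67)
(-5*(5 + Y))*(s(-6, -7) + Q) = (-5*(5 + 4))*((6 - 1*(-7)) - 67) = (-5*9)*((6 + 7) - 67) = -45*(13 - 67) = -45*(-54) = 2430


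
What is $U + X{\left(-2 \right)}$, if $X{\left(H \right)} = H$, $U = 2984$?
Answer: $2982$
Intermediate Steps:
$U + X{\left(-2 \right)} = 2984 - 2 = 2982$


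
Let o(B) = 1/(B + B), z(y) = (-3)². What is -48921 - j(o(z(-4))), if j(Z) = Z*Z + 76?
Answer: -15875029/324 ≈ -48997.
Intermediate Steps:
z(y) = 9
o(B) = 1/(2*B)
j(Z) = 76 + Z² (j(Z) = Z² + 76 = 76 + Z²)
-48921 - j(o(z(-4))) = -48921 - (76 + ((½)/9)²) = -48921 - (76 + ((½)*(⅑))²) = -48921 - (76 + (1/18)²) = -48921 - (76 + 1/324) = -48921 - 1*24625/324 = -48921 - 24625/324 = -15875029/324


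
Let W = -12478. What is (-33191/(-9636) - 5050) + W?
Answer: -168866617/9636 ≈ -17525.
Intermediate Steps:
(-33191/(-9636) - 5050) + W = (-33191/(-9636) - 5050) - 12478 = (-33191*(-1/9636) - 5050) - 12478 = (33191/9636 - 5050) - 12478 = -48628609/9636 - 12478 = -168866617/9636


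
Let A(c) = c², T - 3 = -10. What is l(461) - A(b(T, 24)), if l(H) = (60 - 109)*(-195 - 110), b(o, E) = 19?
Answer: 14584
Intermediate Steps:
T = -7 (T = 3 - 10 = -7)
l(H) = 14945 (l(H) = -49*(-305) = 14945)
l(461) - A(b(T, 24)) = 14945 - 1*19² = 14945 - 1*361 = 14945 - 361 = 14584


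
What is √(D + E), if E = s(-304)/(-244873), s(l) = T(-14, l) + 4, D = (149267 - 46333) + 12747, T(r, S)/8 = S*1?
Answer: √6936555656740493/244873 ≈ 340.12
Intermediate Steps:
T(r, S) = 8*S (T(r, S) = 8*(S*1) = 8*S)
D = 115681 (D = 102934 + 12747 = 115681)
s(l) = 4 + 8*l (s(l) = 8*l + 4 = 4 + 8*l)
E = 2428/244873 (E = (4 + 8*(-304))/(-244873) = (4 - 2432)*(-1/244873) = -2428*(-1/244873) = 2428/244873 ≈ 0.0099153)
√(D + E) = √(115681 + 2428/244873) = √(28327155941/244873) = √6936555656740493/244873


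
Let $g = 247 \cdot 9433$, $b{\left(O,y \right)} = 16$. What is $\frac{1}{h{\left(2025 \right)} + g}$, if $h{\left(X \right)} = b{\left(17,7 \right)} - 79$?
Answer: $\frac{1}{2329888} \approx 4.2921 \cdot 10^{-7}$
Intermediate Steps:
$h{\left(X \right)} = -63$ ($h{\left(X \right)} = 16 - 79 = -63$)
$g = 2329951$
$\frac{1}{h{\left(2025 \right)} + g} = \frac{1}{-63 + 2329951} = \frac{1}{2329888}$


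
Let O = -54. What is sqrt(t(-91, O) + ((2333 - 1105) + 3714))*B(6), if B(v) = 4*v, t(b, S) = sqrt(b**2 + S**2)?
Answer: 24*sqrt(4942 + sqrt(11197)) ≈ 1705.2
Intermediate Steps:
t(b, S) = sqrt(S**2 + b**2)
sqrt(t(-91, O) + ((2333 - 1105) + 3714))*B(6) = sqrt(sqrt((-54)**2 + (-91)**2) + ((2333 - 1105) + 3714))*(4*6) = sqrt(sqrt(2916 + 8281) + (1228 + 3714))*24 = sqrt(sqrt(11197) + 4942)*24 = sqrt(4942 + sqrt(11197))*24 = 24*sqrt(4942 + sqrt(11197))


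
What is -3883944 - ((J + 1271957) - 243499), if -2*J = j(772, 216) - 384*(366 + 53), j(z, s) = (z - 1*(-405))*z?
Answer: -4538528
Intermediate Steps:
j(z, s) = z*(405 + z) (j(z, s) = (z + 405)*z = (405 + z)*z = z*(405 + z))
J = -373874 (J = -(772*(405 + 772) - 384*(366 + 53))/2 = -(772*1177 - 384*419)/2 = -(908644 - 160896)/2 = -1/2*747748 = -373874)
-3883944 - ((J + 1271957) - 243499) = -3883944 - ((-373874 + 1271957) - 243499) = -3883944 - (898083 - 243499) = -3883944 - 1*654584 = -3883944 - 654584 = -4538528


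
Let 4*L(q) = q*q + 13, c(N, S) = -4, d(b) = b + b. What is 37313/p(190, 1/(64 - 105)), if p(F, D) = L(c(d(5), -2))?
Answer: 149252/29 ≈ 5146.6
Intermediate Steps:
d(b) = 2*b
L(q) = 13/4 + q²/4 (L(q) = (q*q + 13)/4 = (q² + 13)/4 = (13 + q²)/4 = 13/4 + q²/4)
p(F, D) = 29/4 (p(F, D) = 13/4 + (¼)*(-4)² = 13/4 + (¼)*16 = 13/4 + 4 = 29/4)
37313/p(190, 1/(64 - 105)) = 37313/(29/4) = 37313*(4/29) = 149252/29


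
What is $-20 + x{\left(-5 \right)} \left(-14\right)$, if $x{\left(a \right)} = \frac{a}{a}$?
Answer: $-34$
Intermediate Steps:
$x{\left(a \right)} = 1$
$-20 + x{\left(-5 \right)} \left(-14\right) = -20 + 1 \left(-14\right) = -20 - 14 = -34$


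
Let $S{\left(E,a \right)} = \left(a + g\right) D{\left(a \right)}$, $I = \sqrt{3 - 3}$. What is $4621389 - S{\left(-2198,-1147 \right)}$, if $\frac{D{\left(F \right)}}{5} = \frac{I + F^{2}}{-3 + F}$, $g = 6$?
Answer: $- \frac{438190399}{230} \approx -1.9052 \cdot 10^{6}$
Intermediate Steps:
$I = 0$ ($I = \sqrt{0} = 0$)
$D{\left(F \right)} = \frac{5 F^{2}}{-3 + F}$ ($D{\left(F \right)} = 5 \frac{0 + F^{2}}{-3 + F} = 5 \frac{F^{2}}{-3 + F} = \frac{5 F^{2}}{-3 + F}$)
$S{\left(E,a \right)} = \frac{5 a^{2} \left(6 + a\right)}{-3 + a}$ ($S{\left(E,a \right)} = \left(a + 6\right) \frac{5 a^{2}}{-3 + a} = \left(6 + a\right) \frac{5 a^{2}}{-3 + a} = \frac{5 a^{2} \left(6 + a\right)}{-3 + a}$)
$4621389 - S{\left(-2198,-1147 \right)} = 4621389 - \frac{5 \left(-1147\right)^{2} \left(6 - 1147\right)}{-3 - 1147} = 4621389 - 5 \cdot 1315609 \frac{1}{-1150} \left(-1141\right) = 4621389 - 5 \cdot 1315609 \left(- \frac{1}{1150}\right) \left(-1141\right) = 4621389 - \frac{1501109869}{230} = - \frac{438190399}{230}$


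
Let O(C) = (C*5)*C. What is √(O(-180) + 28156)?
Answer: 2*√47539 ≈ 436.07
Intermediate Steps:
O(C) = 5*C² (O(C) = (5*C)*C = 5*C²)
√(O(-180) + 28156) = √(5*(-180)² + 28156) = √(5*32400 + 28156) = √(162000 + 28156) = √190156 = 2*√47539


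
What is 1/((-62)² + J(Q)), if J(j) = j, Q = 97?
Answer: 1/3941 ≈ 0.00025374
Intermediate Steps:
1/((-62)² + J(Q)) = 1/((-62)² + 97) = 1/(3844 + 97) = 1/3941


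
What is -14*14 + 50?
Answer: -146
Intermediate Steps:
-14*14 + 50 = -196 + 50 = -146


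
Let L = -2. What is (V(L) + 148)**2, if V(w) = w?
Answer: 21316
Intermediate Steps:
(V(L) + 148)**2 = (-2 + 148)**2 = 146**2 = 21316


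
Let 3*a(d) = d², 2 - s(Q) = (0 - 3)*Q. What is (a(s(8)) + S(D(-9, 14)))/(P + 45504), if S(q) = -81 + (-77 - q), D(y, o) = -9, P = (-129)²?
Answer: 229/186435 ≈ 0.0012283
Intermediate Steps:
P = 16641
s(Q) = 2 + 3*Q (s(Q) = 2 - (0 - 3)*Q = 2 - (-3)*Q = 2 + 3*Q)
a(d) = d²/3
S(q) = -158 - q
(a(s(8)) + S(D(-9, 14)))/(P + 45504) = ((2 + 3*8)²/3 + (-158 - 1*(-9)))/(16641 + 45504) = ((2 + 24)²/3 + (-158 + 9))/62145 = ((⅓)*26² - 149)*(1/62145) = ((⅓)*676 - 149)*(1/62145) = (676/3 - 149)*(1/62145) = (229/3)*(1/62145) = 229/186435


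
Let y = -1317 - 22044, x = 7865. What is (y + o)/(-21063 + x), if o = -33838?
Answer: 57199/13198 ≈ 4.3339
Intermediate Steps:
y = -23361
(y + o)/(-21063 + x) = (-23361 - 33838)/(-21063 + 7865) = -57199/(-13198) = -57199*(-1/13198) = 57199/13198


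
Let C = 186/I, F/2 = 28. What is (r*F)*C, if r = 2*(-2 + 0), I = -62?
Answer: 672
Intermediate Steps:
r = -4 (r = 2*(-2) = -4)
F = 56 (F = 2*28 = 56)
C = -3 (C = 186/(-62) = 186*(-1/62) = -3)
(r*F)*C = -4*56*(-3) = -224*(-3) = 672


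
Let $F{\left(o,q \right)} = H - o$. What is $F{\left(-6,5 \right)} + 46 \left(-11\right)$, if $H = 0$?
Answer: $-500$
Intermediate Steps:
$F{\left(o,q \right)} = - o$ ($F{\left(o,q \right)} = 0 - o = - o$)
$F{\left(-6,5 \right)} + 46 \left(-11\right) = \left(-1\right) \left(-6\right) + 46 \left(-11\right) = 6 - 506 = -500$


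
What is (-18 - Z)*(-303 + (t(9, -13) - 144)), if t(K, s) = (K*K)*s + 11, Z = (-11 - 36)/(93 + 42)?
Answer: 3548287/135 ≈ 26284.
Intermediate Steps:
Z = -47/135 ≈ -0.34815
t(K, s) = 11 + s*K² (t(K, s) = K²*s + 11 = s*K² + 11 = 11 + s*K²)
(-18 - Z)*(-303 + (t(9, -13) - 144)) = (-18 - 1*(-47/135))*(-303 + ((11 - 13*9²) - 144)) = (-18 + 47/135)*(-303 + ((11 - 13*81) - 144)) = -2383*(-303 + ((11 - 1053) - 144))/135 = -2383*(-303 + (-1042 - 144))/135 = -2383*(-303 - 1186)/135 = -2383/135*(-1489) = 3548287/135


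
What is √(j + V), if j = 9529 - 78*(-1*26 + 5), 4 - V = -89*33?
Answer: 2*√3527 ≈ 118.78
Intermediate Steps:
V = 2941 (V = 4 - (-89)*33 = 4 - 1*(-2937) = 4 + 2937 = 2941)
j = 11167 (j = 9529 - 78*(-26 + 5) = 9529 - 78*(-21) = 9529 + 1638 = 11167)
√(j + V) = √(11167 + 2941) = √14108 = 2*√3527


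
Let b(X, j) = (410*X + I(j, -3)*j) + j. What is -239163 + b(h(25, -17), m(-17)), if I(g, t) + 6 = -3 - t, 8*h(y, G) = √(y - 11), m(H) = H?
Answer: -239078 + 205*√14/4 ≈ -2.3889e+5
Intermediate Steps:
h(y, G) = √(-11 + y)/8 (h(y, G) = √(y - 11)/8 = √(-11 + y)/8)
I(g, t) = -9 - t (I(g, t) = -6 + (-3 - t) = -9 - t)
b(X, j) = -5*j + 410*X (b(X, j) = (410*X + (-9 - 1*(-3))*j) + j = (410*X + (-9 + 3)*j) + j = (410*X - 6*j) + j = (-6*j + 410*X) + j = -5*j + 410*X)
-239163 + b(h(25, -17), m(-17)) = -239163 + (-5*(-17) + 410*(√(-11 + 25)/8)) = -239163 + (85 + 410*(√14/8)) = -239163 + (85 + 205*√14/4) = -239078 + 205*√14/4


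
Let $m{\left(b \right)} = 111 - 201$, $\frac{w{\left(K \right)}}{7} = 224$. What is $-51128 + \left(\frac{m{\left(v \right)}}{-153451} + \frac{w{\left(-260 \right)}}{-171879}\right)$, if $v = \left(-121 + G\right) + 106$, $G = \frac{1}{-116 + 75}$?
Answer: $- \frac{1348501451587970}{26375004429} \approx -51128.0$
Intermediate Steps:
$w{\left(K \right)} = 1568$ ($w{\left(K \right)} = 7 \cdot 224 = 1568$)
$G = - \frac{1}{41}$ ($G = \frac{1}{-41} = - \frac{1}{41} \approx -0.02439$)
$v = - \frac{616}{41}$ ($v = \left(-121 - \frac{1}{41}\right) + 106 = - \frac{4962}{41} + 106 = - \frac{616}{41} \approx -15.024$)
$m{\left(b \right)} = -90$ ($m{\left(b \right)} = 111 - 201 = -90$)
$-51128 + \left(\frac{m{\left(v \right)}}{-153451} + \frac{w{\left(-260 \right)}}{-171879}\right) = -51128 + \left(- \frac{90}{-153451} + \frac{1568}{-171879}\right) = -51128 + \left(\left(-90\right) \left(- \frac{1}{153451}\right) + 1568 \left(- \frac{1}{171879}\right)\right) = -51128 + \left(\frac{90}{153451} - \frac{1568}{171879}\right) = -51128 - \frac{225142058}{26375004429} = - \frac{1348501451587970}{26375004429}$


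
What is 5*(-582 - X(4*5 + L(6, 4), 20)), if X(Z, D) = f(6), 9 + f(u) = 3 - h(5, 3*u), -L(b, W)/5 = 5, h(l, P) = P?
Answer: -2790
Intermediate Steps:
L(b, W) = -25 (L(b, W) = -5*5 = -25)
f(u) = -6 - 3*u (f(u) = -9 + (3 - 3*u) = -6 - 3*u)
X(Z, D) = -24 (X(Z, D) = -6 - 3*6 = -6 - 18 = -24)
5*(-582 - X(4*5 + L(6, 4), 20)) = 5*(-582 - 1*(-24)) = 5*(-582 + 24) = 5*(-558) = -2790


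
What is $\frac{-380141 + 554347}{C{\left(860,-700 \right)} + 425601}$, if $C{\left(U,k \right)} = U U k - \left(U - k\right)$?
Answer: $- \frac{174206}{517295959} \approx -0.00033676$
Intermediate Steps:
$C{\left(U,k \right)} = k - U + k U^{2}$ ($C{\left(U,k \right)} = U^{2} k - \left(U - k\right) = k U^{2} - \left(U - k\right) = k - U + k U^{2}$)
$\frac{-380141 + 554347}{C{\left(860,-700 \right)} + 425601} = \frac{-380141 + 554347}{\left(-700 - 860 - 700 \cdot 860^{2}\right) + 425601} = \frac{174206}{\left(-700 - 860 - 517720000\right) + 425601} = \frac{174206}{-517721560 + 425601} = \frac{174206}{-517295959} = 174206 \left(- \frac{1}{517295959}\right) = - \frac{174206}{517295959}$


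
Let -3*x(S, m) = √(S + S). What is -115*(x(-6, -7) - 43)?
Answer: 4945 + 230*I*√3/3 ≈ 4945.0 + 132.79*I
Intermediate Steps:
x(S, m) = -√2*√S/3 (x(S, m) = -√(S + S)/3 = -√2*√S/3)
-115*(x(-6, -7) - 43) = -115*(-√2*√(-6)/3 - 43) = -115*(-√2*I*√6/3 - 43) = -115*(-2*I*√3/3 - 43) = -115*(-43 - 2*I*√3/3) = 4945 + 230*I*√3/3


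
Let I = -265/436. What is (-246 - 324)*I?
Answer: 75525/218 ≈ 346.44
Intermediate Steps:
I = -265/436 (I = -265*1/436 = -265/436 ≈ -0.60780)
(-246 - 324)*I = (-246 - 324)*(-265/436) = -570*(-265/436) = 75525/218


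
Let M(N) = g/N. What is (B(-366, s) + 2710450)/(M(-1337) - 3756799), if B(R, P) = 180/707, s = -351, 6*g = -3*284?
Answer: -366011071030/507306852221 ≈ -0.72148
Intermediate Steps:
g = -142 (g = (-3*284)/6 = (⅙)*(-852) = -142)
B(R, P) = 180/707 (B(R, P) = 180*(1/707) = 180/707)
M(N) = -142/N
(B(-366, s) + 2710450)/(M(-1337) - 3756799) = (180/707 + 2710450)/(-142/(-1337) - 3756799) = 1916288330/(707*(-142*(-1/1337) - 3756799)) = 1916288330/(707*(142/1337 - 3756799)) = 1916288330/(707*(-5022840121/1337)) = (1916288330/707)*(-1337/5022840121) = -366011071030/507306852221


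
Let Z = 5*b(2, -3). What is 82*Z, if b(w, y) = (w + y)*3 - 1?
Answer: -1640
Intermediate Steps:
b(w, y) = -1 + 3*w + 3*y (b(w, y) = (3*w + 3*y) - 1 = -1 + 3*w + 3*y)
Z = -20 (Z = 5*(-1 + 3*2 + 3*(-3)) = 5*(-1 + 6 - 9) = 5*(-4) = -20)
82*Z = 82*(-20) = -1640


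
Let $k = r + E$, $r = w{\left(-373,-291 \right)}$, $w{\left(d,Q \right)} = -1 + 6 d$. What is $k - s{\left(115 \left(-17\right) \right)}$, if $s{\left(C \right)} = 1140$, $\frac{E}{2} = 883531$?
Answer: $1763683$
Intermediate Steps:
$E = 1767062$ ($E = 2 \cdot 883531 = 1767062$)
$r = -2239$ ($r = -1 + 6 \left(-373\right) = -1 - 2238 = -2239$)
$k = 1764823$ ($k = -2239 + 1767062 = 1764823$)
$k - s{\left(115 \left(-17\right) \right)} = 1764823 - 1140 = 1763683$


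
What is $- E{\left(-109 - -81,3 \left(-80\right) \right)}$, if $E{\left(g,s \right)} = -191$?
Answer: $191$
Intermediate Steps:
$- E{\left(-109 - -81,3 \left(-80\right) \right)} = \left(-1\right) \left(-191\right) = 191$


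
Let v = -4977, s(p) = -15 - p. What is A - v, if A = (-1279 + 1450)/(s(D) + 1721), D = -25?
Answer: 2871786/577 ≈ 4977.1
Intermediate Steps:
A = 57/577 (A = (-1279 + 1450)/((-15 - 1*(-25)) + 1721) = 171/((-15 + 25) + 1721) = 171/(10 + 1721) = 171/1731 = 171*(1/1731) = 57/577 ≈ 0.098787)
A - v = 57/577 - 1*(-4977) = 57/577 + 4977 = 2871786/577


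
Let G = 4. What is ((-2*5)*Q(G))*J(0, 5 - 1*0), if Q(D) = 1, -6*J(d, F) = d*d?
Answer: 0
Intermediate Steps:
J(d, F) = -d²/6 (J(d, F) = -d*d/6 = -d²/6)
((-2*5)*Q(G))*J(0, 5 - 1*0) = (-2*5*1)*(-⅙*0²) = (-10*1)*(-⅙*0) = -10*0 = 0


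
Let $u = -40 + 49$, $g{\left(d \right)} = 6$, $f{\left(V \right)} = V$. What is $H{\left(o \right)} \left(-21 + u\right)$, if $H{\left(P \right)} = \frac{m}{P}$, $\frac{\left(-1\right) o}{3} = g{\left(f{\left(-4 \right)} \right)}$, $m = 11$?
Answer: $\frac{22}{3} \approx 7.3333$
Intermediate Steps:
$u = 9$
$o = -18$ ($o = \left(-3\right) 6 = -18$)
$H{\left(P \right)} = \frac{11}{P}$
$H{\left(o \right)} \left(-21 + u\right) = \frac{11}{-18} \left(-21 + 9\right) = 11 \left(- \frac{1}{18}\right) \left(-12\right) = \left(- \frac{11}{18}\right) \left(-12\right) = \frac{22}{3}$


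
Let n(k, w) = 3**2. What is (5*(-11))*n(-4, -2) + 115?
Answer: -380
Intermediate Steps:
n(k, w) = 9
(5*(-11))*n(-4, -2) + 115 = (5*(-11))*9 + 115 = -55*9 + 115 = -495 + 115 = -380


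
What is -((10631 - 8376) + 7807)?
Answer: -10062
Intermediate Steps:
-((10631 - 8376) + 7807) = -(2255 + 7807) = -1*10062 = -10062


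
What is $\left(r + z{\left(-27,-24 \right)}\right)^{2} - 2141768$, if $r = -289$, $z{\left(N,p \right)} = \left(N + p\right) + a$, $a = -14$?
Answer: $-2016452$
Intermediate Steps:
$z{\left(N,p \right)} = -14 + N + p$ ($z{\left(N,p \right)} = \left(N + p\right) - 14 = -14 + N + p$)
$\left(r + z{\left(-27,-24 \right)}\right)^{2} - 2141768 = \left(-289 - 65\right)^{2} - 2141768 = \left(-354\right)^{2} - 2141768 = 125316 - 2141768 = -2016452$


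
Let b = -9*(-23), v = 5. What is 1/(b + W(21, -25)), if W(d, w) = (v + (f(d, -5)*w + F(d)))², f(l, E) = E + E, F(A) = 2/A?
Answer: 441/28788736 ≈ 1.5318e-5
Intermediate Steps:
f(l, E) = 2*E
W(d, w) = (5 - 10*w + 2/d)² (W(d, w) = (5 + ((2*(-5))*w + 2/d))² = (5 + (-10*w + 2/d))² = (5 - 10*w + 2/d)²)
b = 207
1/(b + W(21, -25)) = 1/(207 + (2 + 5*21*(1 - 2*(-25)))²/21²) = 1/(207 + (2 + 5*21*(1 + 50))²/441) = 1/(207 + (2 + 5*21*51)²/441) = 1/(207 + (2 + 5355)²/441) = 1/(207 + (1/441)*5357²) = 1/(207 + (1/441)*28697449) = 1/(207 + 28697449/441) = 1/(28788736/441) = 441/28788736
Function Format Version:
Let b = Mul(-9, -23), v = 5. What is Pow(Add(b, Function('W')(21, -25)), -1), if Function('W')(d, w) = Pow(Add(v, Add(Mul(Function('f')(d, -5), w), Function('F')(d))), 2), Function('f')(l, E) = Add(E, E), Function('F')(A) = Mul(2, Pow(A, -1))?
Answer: Rational(441, 28788736) ≈ 1.5318e-5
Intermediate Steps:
Function('f')(l, E) = Mul(2, E)
Function('W')(d, w) = Pow(Add(5, Mul(-10, w), Mul(2, Pow(d, -1))), 2) (Function('W')(d, w) = Pow(Add(5, Add(Mul(Mul(2, -5), w), Mul(2, Pow(d, -1)))), 2) = Pow(Add(5, Add(Mul(-10, w), Mul(2, Pow(d, -1)))), 2) = Pow(Add(5, Mul(-10, w), Mul(2, Pow(d, -1))), 2))
b = 207
Pow(Add(b, Function('W')(21, -25)), -1) = Pow(Add(207, Mul(Pow(21, -2), Pow(Add(2, Mul(5, 21, Add(1, Mul(-2, -25)))), 2))), -1) = Pow(Add(207, Mul(Rational(1, 441), Pow(Add(2, Mul(5, 21, Add(1, 50))), 2))), -1) = Pow(Add(207, Mul(Rational(1, 441), Pow(Add(2, Mul(5, 21, 51)), 2))), -1) = Pow(Add(207, Mul(Rational(1, 441), Pow(Add(2, 5355), 2))), -1) = Pow(Add(207, Mul(Rational(1, 441), Pow(5357, 2))), -1) = Pow(Add(207, Mul(Rational(1, 441), 28697449)), -1) = Pow(Add(207, Rational(28697449, 441)), -1) = Pow(Rational(28788736, 441), -1) = Rational(441, 28788736)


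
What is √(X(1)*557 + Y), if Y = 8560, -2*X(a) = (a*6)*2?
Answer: √5218 ≈ 72.236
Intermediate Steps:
X(a) = -6*a (X(a) = -a*6*2/2 = -6*a*2/2 = -6*a)
√(X(1)*557 + Y) = √(-6*1*557 + 8560) = √(-6*557 + 8560) = √(-3342 + 8560) = √5218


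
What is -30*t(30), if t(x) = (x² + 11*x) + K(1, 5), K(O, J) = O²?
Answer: -36930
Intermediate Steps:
t(x) = 1 + x² + 11*x (t(x) = (x² + 11*x) + 1² = (x² + 11*x) + 1 = 1 + x² + 11*x)
-30*t(30) = -30*(1 + 30² + 11*30) = -30*(1 + 900 + 330) = -30*1231 = -36930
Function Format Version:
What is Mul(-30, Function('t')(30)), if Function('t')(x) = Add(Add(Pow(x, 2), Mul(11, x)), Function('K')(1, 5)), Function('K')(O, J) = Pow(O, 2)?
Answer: -36930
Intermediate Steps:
Function('t')(x) = Add(1, Pow(x, 2), Mul(11, x)) (Function('t')(x) = Add(Add(Pow(x, 2), Mul(11, x)), Pow(1, 2)) = Add(Add(Pow(x, 2), Mul(11, x)), 1) = Add(1, Pow(x, 2), Mul(11, x)))
Mul(-30, Function('t')(30)) = Mul(-30, Add(1, Pow(30, 2), Mul(11, 30))) = Mul(-30, Add(1, 900, 330)) = Mul(-30, 1231) = -36930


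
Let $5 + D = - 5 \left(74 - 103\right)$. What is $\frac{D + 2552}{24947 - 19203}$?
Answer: $\frac{673}{1436} \approx 0.46866$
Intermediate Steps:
$D = 140$ ($D = -5 - 5 \left(74 - 103\right) = -5 - -145 = -5 + 145 = 140$)
$\frac{D + 2552}{24947 - 19203} = \frac{140 + 2552}{24947 - 19203} = \frac{2692}{5744} = 2692 \cdot \frac{1}{5744} = \frac{673}{1436}$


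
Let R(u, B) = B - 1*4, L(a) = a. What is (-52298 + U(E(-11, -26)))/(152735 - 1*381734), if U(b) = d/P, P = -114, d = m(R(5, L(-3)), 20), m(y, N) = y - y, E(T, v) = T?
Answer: 52298/228999 ≈ 0.22838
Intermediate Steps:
R(u, B) = -4 + B (R(u, B) = B - 4 = -4 + B)
m(y, N) = 0
d = 0
U(b) = 0 (U(b) = 0/(-114) = 0*(-1/114) = 0)
(-52298 + U(E(-11, -26)))/(152735 - 1*381734) = (-52298 + 0)/(152735 - 1*381734) = -52298/(152735 - 381734) = -52298/(-228999) = -52298*(-1/228999) = 52298/228999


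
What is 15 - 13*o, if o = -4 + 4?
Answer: 15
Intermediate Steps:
o = 0
15 - 13*o = 15 - 13*0 = 15 + 0 = 15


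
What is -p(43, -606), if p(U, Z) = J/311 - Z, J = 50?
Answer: -188516/311 ≈ -606.16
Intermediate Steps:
p(U, Z) = 50/311 - Z
-p(43, -606) = -(50/311 - 1*(-606)) = -(50/311 + 606) = -1*188516/311 = -188516/311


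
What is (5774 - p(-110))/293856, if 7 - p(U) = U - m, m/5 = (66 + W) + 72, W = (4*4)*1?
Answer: 1629/97952 ≈ 0.016631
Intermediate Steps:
W = 16 (W = 16*1 = 16)
m = 770 (m = 5*((66 + 16) + 72) = 5*(82 + 72) = 5*154 = 770)
p(U) = 777 - U (p(U) = 7 - (U - 1*770) = 7 - (U - 770) = 7 - (-770 + U) = 7 + (770 - U) = 777 - U)
(5774 - p(-110))/293856 = (5774 - (777 - 1*(-110)))/293856 = (5774 - (777 + 110))*(1/293856) = (5774 - 1*887)*(1/293856) = (5774 - 887)*(1/293856) = 4887*(1/293856) = 1629/97952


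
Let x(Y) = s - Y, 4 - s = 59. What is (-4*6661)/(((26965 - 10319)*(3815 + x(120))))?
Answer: -6661/15147860 ≈ -0.00043973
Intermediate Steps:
s = -55 (s = 4 - 1*59 = 4 - 59 = -55)
x(Y) = -55 - Y
(-4*6661)/(((26965 - 10319)*(3815 + x(120)))) = (-4*6661)/(((26965 - 10319)*(3815 + (-55 - 1*120)))) = -26644*1/(16646*(3815 + (-55 - 120))) = -26644*1/(16646*(3815 - 175)) = -26644/(16646*3640) = -26644/60591440 = -26644*1/60591440 = -6661/15147860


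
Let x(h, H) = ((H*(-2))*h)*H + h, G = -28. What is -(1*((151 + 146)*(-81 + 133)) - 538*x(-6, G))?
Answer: 5042832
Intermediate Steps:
x(h, H) = h - 2*h*H**2 (x(h, H) = ((-2*H)*h)*H + h = (-2*H*h)*H + h = -2*h*H**2 + h = h - 2*h*H**2)
-(1*((151 + 146)*(-81 + 133)) - 538*x(-6, G)) = -(1*((151 + 146)*(-81 + 133)) - (-3228)*(1 - 2*(-28)**2)) = -(1*(297*52) - (-3228)*(1 - 2*784)) = -(1*15444 - (-3228)*(1 - 1568)) = -(15444 - (-3228)*(-1567)) = -(15444 - 538*9402) = -(15444 - 5058276) = -1*(-5042832) = 5042832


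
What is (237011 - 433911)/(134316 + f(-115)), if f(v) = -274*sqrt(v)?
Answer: -6611705100/4512355399 - 13487650*I*sqrt(115)/4512355399 ≈ -1.4652 - 0.032054*I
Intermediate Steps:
(237011 - 433911)/(134316 + f(-115)) = (237011 - 433911)/(134316 - 274*I*sqrt(115)) = -196900/(134316 - 274*I*sqrt(115))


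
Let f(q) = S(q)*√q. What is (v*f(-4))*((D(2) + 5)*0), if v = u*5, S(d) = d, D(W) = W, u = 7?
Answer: 0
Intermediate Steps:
f(q) = q^(3/2) (f(q) = q*√q = q^(3/2))
v = 35 (v = 7*5 = 35)
(v*f(-4))*((D(2) + 5)*0) = (35*(-4)^(3/2))*((2 + 5)*0) = (35*(-8*I))*(7*0) = -280*I*0 = 0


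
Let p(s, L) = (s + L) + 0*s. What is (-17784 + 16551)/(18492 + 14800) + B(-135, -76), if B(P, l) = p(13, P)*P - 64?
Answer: 546187319/33292 ≈ 16406.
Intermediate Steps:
p(s, L) = L + s (p(s, L) = (L + s) + 0 = L + s)
B(P, l) = -64 + P*(13 + P) (B(P, l) = (P + 13)*P - 64 = (13 + P)*P - 64 = P*(13 + P) - 64 = -64 + P*(13 + P))
(-17784 + 16551)/(18492 + 14800) + B(-135, -76) = (-17784 + 16551)/(18492 + 14800) + (-64 - 135*(13 - 135)) = -1233/33292 + (-64 - 135*(-122)) = -1233*1/33292 + (-64 + 16470) = -1233/33292 + 16406 = 546187319/33292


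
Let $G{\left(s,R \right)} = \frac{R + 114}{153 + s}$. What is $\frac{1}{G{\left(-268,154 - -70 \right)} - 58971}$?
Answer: $- \frac{115}{6782003} \approx -1.6957 \cdot 10^{-5}$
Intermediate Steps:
$G{\left(s,R \right)} = \frac{114 + R}{153 + s}$
$\frac{1}{G{\left(-268,154 - -70 \right)} - 58971} = \frac{1}{\frac{114 + \left(154 - -70\right)}{153 - 268} - 58971} = \frac{1}{\frac{114 + \left(154 + 70\right)}{-115} - 58971} = \frac{1}{- \frac{114 + 224}{115} - 58971} = \frac{1}{\left(- \frac{1}{115}\right) 338 - 58971} = \frac{1}{- \frac{338}{115} - 58971} = \frac{1}{- \frac{6782003}{115}} = - \frac{115}{6782003}$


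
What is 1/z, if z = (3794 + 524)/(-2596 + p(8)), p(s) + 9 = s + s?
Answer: -2589/4318 ≈ -0.59958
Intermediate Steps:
p(s) = -9 + 2*s (p(s) = -9 + (s + s) = -9 + 2*s)
z = -4318/2589 (z = (3794 + 524)/(-2596 + (-9 + 2*8)) = 4318/(-2596 + (-9 + 16)) = 4318/(-2596 + 7) = 4318/(-2589) = 4318*(-1/2589) = -4318/2589 ≈ -1.6678)
1/z = 1/(-4318/2589) = -2589/4318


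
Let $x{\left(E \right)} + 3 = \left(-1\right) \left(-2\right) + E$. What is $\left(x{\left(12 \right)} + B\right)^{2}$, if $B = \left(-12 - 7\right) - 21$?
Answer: $841$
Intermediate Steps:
$B = -40$ ($B = -19 - 21 = -40$)
$x{\left(E \right)} = -1 + E$ ($x{\left(E \right)} = -3 + \left(\left(-1\right) \left(-2\right) + E\right) = -3 + \left(2 + E\right) = -1 + E$)
$\left(x{\left(12 \right)} + B\right)^{2} = \left(\left(-1 + 12\right) - 40\right)^{2} = \left(11 - 40\right)^{2} = \left(-29\right)^{2} = 841$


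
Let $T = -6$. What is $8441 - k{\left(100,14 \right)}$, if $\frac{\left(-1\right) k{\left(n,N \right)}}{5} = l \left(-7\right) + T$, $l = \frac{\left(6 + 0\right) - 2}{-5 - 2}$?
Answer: $8431$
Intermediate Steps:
$l = - \frac{4}{7}$ ($l = \frac{6 - 2}{-7} = 4 \left(- \frac{1}{7}\right) = - \frac{4}{7} \approx -0.57143$)
$k{\left(n,N \right)} = 10$ ($k{\left(n,N \right)} = - 5 \left(\left(- \frac{4}{7}\right) \left(-7\right) - 6\right) = - 5 \left(4 - 6\right) = \left(-5\right) \left(-2\right) = 10$)
$8441 - k{\left(100,14 \right)} = 8441 - 10 = 8431$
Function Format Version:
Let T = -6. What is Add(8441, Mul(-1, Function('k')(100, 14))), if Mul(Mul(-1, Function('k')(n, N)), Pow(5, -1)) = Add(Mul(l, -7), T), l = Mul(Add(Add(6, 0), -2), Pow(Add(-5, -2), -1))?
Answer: 8431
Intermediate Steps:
l = Rational(-4, 7) (l = Mul(Add(6, -2), Pow(-7, -1)) = Mul(4, Rational(-1, 7)) = Rational(-4, 7) ≈ -0.57143)
Function('k')(n, N) = 10 (Function('k')(n, N) = Mul(-5, Add(Mul(Rational(-4, 7), -7), -6)) = Mul(-5, Add(4, -6)) = Mul(-5, -2) = 10)
Add(8441, Mul(-1, Function('k')(100, 14))) = Add(8441, Mul(-1, 10)) = Add(8441, -10) = 8431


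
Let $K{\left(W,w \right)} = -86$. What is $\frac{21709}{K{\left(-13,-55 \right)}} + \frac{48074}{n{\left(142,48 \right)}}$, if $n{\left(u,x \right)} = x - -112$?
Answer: $\frac{165231}{3440} \approx 48.032$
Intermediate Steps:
$n{\left(u,x \right)} = 112 + x$ ($n{\left(u,x \right)} = x + 112 = 112 + x$)
$\frac{21709}{K{\left(-13,-55 \right)}} + \frac{48074}{n{\left(142,48 \right)}} = \frac{21709}{-86} + \frac{48074}{112 + 48} = 21709 \left(- \frac{1}{86}\right) + \frac{48074}{160} = - \frac{21709}{86} + 48074 \cdot \frac{1}{160} = - \frac{21709}{86} + \frac{24037}{80} = \frac{165231}{3440}$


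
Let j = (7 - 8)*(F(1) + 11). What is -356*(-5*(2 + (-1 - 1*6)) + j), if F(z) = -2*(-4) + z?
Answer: -1780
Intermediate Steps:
F(z) = 8 + z
j = -20 (j = (7 - 8)*((8 + 1) + 11) = -(9 + 11) = -1*20 = -20)
-356*(-5*(2 + (-1 - 1*6)) + j) = -356*(-5*(2 + (-1 - 1*6)) - 20) = -356*(-5*(2 + (-1 - 6)) - 20) = -356*(-5*(2 - 7) - 20) = -356*(-5*(-5) - 20) = -356*(25 - 20) = -356*5 = -1780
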